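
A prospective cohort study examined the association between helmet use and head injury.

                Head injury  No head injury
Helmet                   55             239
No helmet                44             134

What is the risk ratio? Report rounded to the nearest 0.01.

0.76

Cells: a = 55, b = 239, c = 44, d = 134.
Risk in exposed = 55/294 = 0.18707; risk in unexposed = 44/178 = 0.24719.
RR = 0.18707 / 0.24719 = 0.75680
The risk is 24% lower among the exposed than among the unexposed.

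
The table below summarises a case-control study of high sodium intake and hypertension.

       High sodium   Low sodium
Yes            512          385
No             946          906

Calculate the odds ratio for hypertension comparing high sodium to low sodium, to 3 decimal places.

Reading the table with exposure as columns: a = 512 (High sodium, case), b = 946 (High sodium, non-case), c = 385 (Low sodium, case), d = 906.
OR = (a·d)/(b·c) = (512 × 906) / (946 × 385) = 463872 / 364210 = 1.27364
The odds of hypertension are about 1.27 times as high in the high sodium group.

1.274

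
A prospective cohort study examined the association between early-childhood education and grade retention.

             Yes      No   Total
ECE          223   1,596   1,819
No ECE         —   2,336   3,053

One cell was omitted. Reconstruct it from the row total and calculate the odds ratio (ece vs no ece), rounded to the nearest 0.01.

0.46

The missing cell is in the unexposed row: 3053 − 2336 = 717.
So a = 223, b = 1596, c = 717, d = 2336.
OR = (a·d)/(b·c) = (223 × 2336) / (1596 × 717) = 520928 / 1144332 = 0.45522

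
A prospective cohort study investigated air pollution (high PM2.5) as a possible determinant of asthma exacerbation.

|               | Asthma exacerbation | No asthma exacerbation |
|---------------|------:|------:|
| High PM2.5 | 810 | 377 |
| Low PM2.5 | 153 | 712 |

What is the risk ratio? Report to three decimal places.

3.858

Cells: a = 810, b = 377, c = 153, d = 712.
Risk in exposed = 810/1187 = 0.68239; risk in unexposed = 153/865 = 0.17688.
RR = 0.68239 / 0.17688 = 3.85797
The risk among the exposed is 3.86 times that among the unexposed.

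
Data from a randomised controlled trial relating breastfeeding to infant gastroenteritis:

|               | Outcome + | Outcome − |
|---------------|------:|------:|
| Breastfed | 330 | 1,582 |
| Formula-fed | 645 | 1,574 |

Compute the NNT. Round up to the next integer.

9

Risk in treated group = 330/1912 = 0.17259; risk in control = 645/2219 = 0.29067.
Absolute risk reduction = 0.29067 − 0.17259 = 0.11808
NNT = 1 / ARR = 1 / 0.11808 = 8.469 → round up → 9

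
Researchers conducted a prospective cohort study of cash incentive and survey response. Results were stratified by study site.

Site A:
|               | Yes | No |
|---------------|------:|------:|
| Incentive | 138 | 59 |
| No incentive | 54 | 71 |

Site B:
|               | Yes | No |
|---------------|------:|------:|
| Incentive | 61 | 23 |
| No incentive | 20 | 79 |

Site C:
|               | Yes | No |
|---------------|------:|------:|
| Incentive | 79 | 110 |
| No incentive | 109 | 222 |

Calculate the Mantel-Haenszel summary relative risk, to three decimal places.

1.672

RR_MH = Σ(aᵢ·n₀ᵢ/nᵢ) / Σ(cᵢ·n₁ᵢ/nᵢ), with n₁ᵢ = aᵢ+bᵢ (exposed), n₀ᵢ = cᵢ+dᵢ (unexposed), nᵢ = n₁ᵢ+n₀ᵢ.
Stratum 1 (Site A): n₁ = 197, n₀ = 125, n = 322; a·n₀/n = 138·125/322 = 53.5714; c·n₁/n = 54·197/322 = 33.0373
Stratum 2 (Site B): n₁ = 84, n₀ = 99, n = 183; a·n₀/n = 61·99/183 = 33.0000; c·n₁/n = 20·84/183 = 9.1803
Stratum 3 (Site C): n₁ = 189, n₀ = 331, n = 520; a·n₀/n = 79·331/520 = 50.2865; c·n₁/n = 109·189/520 = 39.6173
RR_MH = (53.5714 + 33.0000 + 50.2865) / (33.0373 + 9.1803 + 39.6173) = 136.8580 / 81.8349 = 1.67237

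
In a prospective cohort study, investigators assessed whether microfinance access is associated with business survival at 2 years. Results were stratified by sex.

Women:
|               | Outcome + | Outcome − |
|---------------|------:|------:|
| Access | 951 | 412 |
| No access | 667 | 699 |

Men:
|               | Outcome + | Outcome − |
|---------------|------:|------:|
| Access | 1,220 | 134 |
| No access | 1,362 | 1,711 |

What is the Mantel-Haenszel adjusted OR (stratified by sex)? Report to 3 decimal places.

OR_MH = Σ(aᵢdᵢ/nᵢ) / Σ(bᵢcᵢ/nᵢ), where nᵢ is the stratum total.
Stratum 1 (Women): n = 2729; a·d/n = 951·699/2729 = 243.5870; b·c/n = 412·667/2729 = 100.6977
Stratum 2 (Men): n = 4427; a·d/n = 1220·1711/4427 = 471.5202; b·c/n = 134·1362/4427 = 41.2261
OR_MH = (243.5870 + 471.5202) / (100.6977 + 41.2261) = 715.1072 / 141.9238 = 5.03867

5.039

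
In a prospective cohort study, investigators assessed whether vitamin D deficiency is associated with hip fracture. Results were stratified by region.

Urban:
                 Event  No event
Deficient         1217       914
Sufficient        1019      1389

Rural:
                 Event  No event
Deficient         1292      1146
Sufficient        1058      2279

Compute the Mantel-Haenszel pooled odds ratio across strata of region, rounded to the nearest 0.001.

2.125

OR_MH = Σ(aᵢdᵢ/nᵢ) / Σ(bᵢcᵢ/nᵢ), where nᵢ is the stratum total.
Stratum 1 (Urban): n = 4539; a·d/n = 1217·1389/4539 = 372.4197; b·c/n = 914·1019/4539 = 205.1919
Stratum 2 (Rural): n = 5775; a·d/n = 1292·2279/5775 = 509.8646; b·c/n = 1146·1058/5775 = 209.9512
OR_MH = (372.4197 + 509.8646) / (205.1919 + 209.9512) = 882.2843 / 415.1431 = 2.12525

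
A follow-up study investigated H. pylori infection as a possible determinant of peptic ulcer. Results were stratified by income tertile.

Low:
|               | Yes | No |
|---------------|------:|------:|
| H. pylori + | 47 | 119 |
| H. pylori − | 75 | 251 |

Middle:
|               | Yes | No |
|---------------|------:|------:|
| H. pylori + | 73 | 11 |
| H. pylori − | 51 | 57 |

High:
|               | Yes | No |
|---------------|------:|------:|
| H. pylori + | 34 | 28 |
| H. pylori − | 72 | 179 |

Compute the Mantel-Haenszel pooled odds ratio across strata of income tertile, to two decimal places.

OR_MH = Σ(aᵢdᵢ/nᵢ) / Σ(bᵢcᵢ/nᵢ), where nᵢ is the stratum total.
Stratum 1 (Low): n = 492; a·d/n = 47·251/492 = 23.9776; b·c/n = 119·75/492 = 18.1402
Stratum 2 (Middle): n = 192; a·d/n = 73·57/192 = 21.6719; b·c/n = 11·51/192 = 2.9219
Stratum 3 (High): n = 313; a·d/n = 34·179/313 = 19.4441; b·c/n = 28·72/313 = 6.4409
OR_MH = (23.9776 + 21.6719 + 19.4441) / (18.1402 + 2.9219 + 6.4409) = 65.0936 / 27.5030 = 2.36678

2.37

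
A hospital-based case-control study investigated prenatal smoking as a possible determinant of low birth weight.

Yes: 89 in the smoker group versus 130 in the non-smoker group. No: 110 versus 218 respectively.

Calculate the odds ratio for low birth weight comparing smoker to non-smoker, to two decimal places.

1.36

From the description: a = 89, b = 110, c = 130, d = 218.
OR = (a·d)/(b·c) = (89 × 218) / (110 × 130) = 19402 / 14300 = 1.35678
The odds of low birth weight are about 1.36 times as high in the smoker group.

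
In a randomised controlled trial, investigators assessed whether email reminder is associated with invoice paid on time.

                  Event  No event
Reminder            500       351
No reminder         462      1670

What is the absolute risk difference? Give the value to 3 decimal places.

Cells: a = 500, b = 351, c = 462, d = 1670.
Risk in exposed = 500/851 = 0.587544; risk in unexposed = 462/2132 = 0.216698.
Risk difference = 0.587544 − 0.216698 = 0.370846

0.371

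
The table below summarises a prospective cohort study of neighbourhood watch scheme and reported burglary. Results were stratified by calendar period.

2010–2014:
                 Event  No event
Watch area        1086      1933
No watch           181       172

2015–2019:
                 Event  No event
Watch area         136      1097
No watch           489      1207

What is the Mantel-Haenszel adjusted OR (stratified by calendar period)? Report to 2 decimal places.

0.39

OR_MH = Σ(aᵢdᵢ/nᵢ) / Σ(bᵢcᵢ/nᵢ), where nᵢ is the stratum total.
Stratum 1 (2010–2014): n = 3372; a·d/n = 1086·172/3372 = 55.3950; b·c/n = 1933·181/3372 = 103.7583
Stratum 2 (2015–2019): n = 2929; a·d/n = 136·1207/2929 = 56.0437; b·c/n = 1097·489/2929 = 183.1454
OR_MH = (55.3950 + 56.0437) / (103.7583 + 183.1454) = 111.4387 / 286.9037 = 0.38842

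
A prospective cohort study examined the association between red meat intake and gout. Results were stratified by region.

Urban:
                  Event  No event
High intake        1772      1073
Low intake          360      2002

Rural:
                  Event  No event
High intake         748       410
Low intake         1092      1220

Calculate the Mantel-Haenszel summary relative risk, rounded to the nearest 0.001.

RR_MH = Σ(aᵢ·n₀ᵢ/nᵢ) / Σ(cᵢ·n₁ᵢ/nᵢ), with n₁ᵢ = aᵢ+bᵢ (exposed), n₀ᵢ = cᵢ+dᵢ (unexposed), nᵢ = n₁ᵢ+n₀ᵢ.
Stratum 1 (Urban): n₁ = 2845, n₀ = 2362, n = 5207; a·n₀/n = 1772·2362/5207 = 803.8149; c·n₁/n = 360·2845/5207 = 196.6968
Stratum 2 (Rural): n₁ = 1158, n₀ = 2312, n = 3470; a·n₀/n = 748·2312/3470 = 498.3793; c·n₁/n = 1092·1158/3470 = 364.4196
RR_MH = (803.8149 + 498.3793) / (196.6968 + 364.4196) = 1302.1941 / 561.1164 = 2.32072

2.321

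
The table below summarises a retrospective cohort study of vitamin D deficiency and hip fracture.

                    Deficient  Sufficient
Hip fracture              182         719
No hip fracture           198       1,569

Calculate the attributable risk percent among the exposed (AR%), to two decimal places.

Reading the table with exposure as columns: a = 182 (Deficient, case), b = 198 (Deficient, non-case), c = 719 (Sufficient, case), d = 1569.
Risk in exposed = 182/380 = 0.47895; risk in unexposed = 719/2288 = 0.31425.
RR = 0.47895/0.31425 = 1.52411
AR% = (RR − 1)/RR × 100 = (1.52411 − 1)/1.52411 × 100 = 34.3877%

34.39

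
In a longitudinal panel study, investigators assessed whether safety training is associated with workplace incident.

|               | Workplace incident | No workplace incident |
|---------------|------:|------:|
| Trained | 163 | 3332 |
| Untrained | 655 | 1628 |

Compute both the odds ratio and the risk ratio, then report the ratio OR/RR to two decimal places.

0.75

Cells: a = 163, b = 3332, c = 655, d = 1628.
OR = (163·1628)/(3332·655) = 265364/2182460 = 0.12159
Risk in exposed = 163/3495 = 0.04664; risk in unexposed = 655/2283 = 0.28690; RR = 0.16256
OR/RR = 0.12159 / 0.16256 = 0.74798
The outcome is not rare, so the OR lies further from 1 than the RR.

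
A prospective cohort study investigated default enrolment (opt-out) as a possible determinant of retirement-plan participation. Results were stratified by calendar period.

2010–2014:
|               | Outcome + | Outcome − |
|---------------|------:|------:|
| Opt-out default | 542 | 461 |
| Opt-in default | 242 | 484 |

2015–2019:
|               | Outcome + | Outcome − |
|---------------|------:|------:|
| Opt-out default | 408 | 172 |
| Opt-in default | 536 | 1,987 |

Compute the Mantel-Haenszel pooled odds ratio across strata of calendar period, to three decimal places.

4.383

OR_MH = Σ(aᵢdᵢ/nᵢ) / Σ(bᵢcᵢ/nᵢ), where nᵢ is the stratum total.
Stratum 1 (2010–2014): n = 1729; a·d/n = 542·484/1729 = 151.7224; b·c/n = 461·242/1729 = 64.5240
Stratum 2 (2015–2019): n = 3103; a·d/n = 408·1987/3103 = 261.2620; b·c/n = 172·536/3103 = 29.7106
OR_MH = (151.7224 + 261.2620) / (64.5240 + 29.7106) = 412.9844 / 94.2346 = 4.38251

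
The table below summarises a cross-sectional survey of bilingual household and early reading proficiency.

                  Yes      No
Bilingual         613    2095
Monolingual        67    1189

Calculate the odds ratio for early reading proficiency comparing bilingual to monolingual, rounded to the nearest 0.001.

5.193

Cells: a = 613, b = 2095, c = 67, d = 1189.
OR = (a·d)/(b·c) = (613 × 1189) / (2095 × 67) = 728857 / 140365 = 5.19258
The odds of early reading proficiency are about 5.19 times as high in the bilingual group.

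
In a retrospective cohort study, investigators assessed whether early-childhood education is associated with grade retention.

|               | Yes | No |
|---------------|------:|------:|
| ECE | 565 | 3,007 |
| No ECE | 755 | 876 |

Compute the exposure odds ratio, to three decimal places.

Cells: a = 565, b = 3007, c = 755, d = 876.
OR = (a·d)/(b·c) = (565 × 876) / (3007 × 755) = 494940 / 2270285 = 0.21801
Exposure is associated with lower odds of grade retention (OR = 0.22 < 1).

0.218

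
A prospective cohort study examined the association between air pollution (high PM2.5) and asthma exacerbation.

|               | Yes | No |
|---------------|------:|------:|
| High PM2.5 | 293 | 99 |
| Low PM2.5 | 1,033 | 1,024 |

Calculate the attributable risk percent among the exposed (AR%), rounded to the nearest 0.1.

32.8

Cells: a = 293, b = 99, c = 1033, d = 1024.
Risk in exposed = 293/392 = 0.74745; risk in unexposed = 1033/2057 = 0.50219.
RR = 0.74745/0.50219 = 1.48839
AR% = (RR − 1)/RR × 100 = (1.48839 − 1)/1.48839 × 100 = 32.8131%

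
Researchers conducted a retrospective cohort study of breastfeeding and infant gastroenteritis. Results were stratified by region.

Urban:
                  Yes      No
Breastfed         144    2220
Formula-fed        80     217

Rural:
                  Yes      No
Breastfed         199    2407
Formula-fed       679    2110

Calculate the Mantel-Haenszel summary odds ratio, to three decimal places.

0.242

OR_MH = Σ(aᵢdᵢ/nᵢ) / Σ(bᵢcᵢ/nᵢ), where nᵢ is the stratum total.
Stratum 1 (Urban): n = 2661; a·d/n = 144·217/2661 = 11.7430; b·c/n = 2220·80/2661 = 66.7418
Stratum 2 (Rural): n = 5395; a·d/n = 199·2110/5395 = 77.8295; b·c/n = 2407·679/5395 = 302.9385
OR_MH = (11.7430 + 77.8295) / (66.7418 + 302.9385) = 89.5724 / 369.6803 = 0.24230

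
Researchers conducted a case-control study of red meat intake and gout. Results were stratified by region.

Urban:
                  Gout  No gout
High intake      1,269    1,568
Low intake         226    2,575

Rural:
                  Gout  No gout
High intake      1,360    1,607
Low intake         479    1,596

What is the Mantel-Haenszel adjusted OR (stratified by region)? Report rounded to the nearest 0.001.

4.687

OR_MH = Σ(aᵢdᵢ/nᵢ) / Σ(bᵢcᵢ/nᵢ), where nᵢ is the stratum total.
Stratum 1 (Urban): n = 5638; a·d/n = 1269·2575/5638 = 579.5805; b·c/n = 1568·226/5638 = 62.8535
Stratum 2 (Rural): n = 5042; a·d/n = 1360·1596/5042 = 430.4958; b·c/n = 1607·479/5042 = 152.6682
OR_MH = (579.5805 + 430.4958) / (62.8535 + 152.6682) = 1010.0764 / 215.5217 = 4.68666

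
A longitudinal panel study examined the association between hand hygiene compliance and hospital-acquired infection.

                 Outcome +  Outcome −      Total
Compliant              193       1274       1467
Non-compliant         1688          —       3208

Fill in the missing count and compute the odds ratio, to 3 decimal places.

The missing cell is in the unexposed row: 3208 − 1688 = 1520.
So a = 193, b = 1274, c = 1688, d = 1520.
OR = (a·d)/(b·c) = (193 × 1520) / (1274 × 1688) = 293360 / 2150512 = 0.13641

0.136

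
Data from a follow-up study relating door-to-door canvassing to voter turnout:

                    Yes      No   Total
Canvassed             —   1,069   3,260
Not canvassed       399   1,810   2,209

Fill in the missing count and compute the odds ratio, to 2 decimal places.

9.30

The missing cell is in the exposed row: 3260 − 1069 = 2191.
So a = 2191, b = 1069, c = 399, d = 1810.
OR = (a·d)/(b·c) = (2191 × 1810) / (1069 × 399) = 3965710 / 426531 = 9.29759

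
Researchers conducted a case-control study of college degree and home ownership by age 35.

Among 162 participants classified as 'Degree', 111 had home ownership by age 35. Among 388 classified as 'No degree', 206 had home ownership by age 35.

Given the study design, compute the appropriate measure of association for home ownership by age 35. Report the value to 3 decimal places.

1.923

From the description: a = 111, b = 51, c = 206, d = 182.
This is a case-control study: participants were sampled on outcome status, so risks in the source population cannot be estimated directly — relative risk is not valid here. The odds ratio is the appropriate measure.
OR = (a·d)/(b·c) = (111 × 182) / (51 × 206) = 20202 / 10506 = 1.92290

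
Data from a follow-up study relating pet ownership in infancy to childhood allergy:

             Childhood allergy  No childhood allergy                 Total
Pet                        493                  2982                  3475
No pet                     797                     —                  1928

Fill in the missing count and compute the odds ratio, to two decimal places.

0.23

The missing cell is in the unexposed row: 1928 − 797 = 1131.
So a = 493, b = 2982, c = 797, d = 1131.
OR = (a·d)/(b·c) = (493 × 1131) / (2982 × 797) = 557583 / 2376654 = 0.23461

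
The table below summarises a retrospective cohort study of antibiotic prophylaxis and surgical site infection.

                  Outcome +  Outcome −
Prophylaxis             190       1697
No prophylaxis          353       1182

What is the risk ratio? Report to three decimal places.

0.438

Cells: a = 190, b = 1697, c = 353, d = 1182.
Risk in exposed = 190/1887 = 0.10069; risk in unexposed = 353/1535 = 0.22997.
RR = 0.10069 / 0.22997 = 0.43784
The risk is 56% lower among the exposed than among the unexposed.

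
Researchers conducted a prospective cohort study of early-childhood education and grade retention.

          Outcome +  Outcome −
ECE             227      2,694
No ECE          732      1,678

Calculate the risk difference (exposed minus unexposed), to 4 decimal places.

-0.2260

Cells: a = 227, b = 2694, c = 732, d = 1678.
Risk in exposed = 227/2921 = 0.077713; risk in unexposed = 732/2410 = 0.303734.
Risk difference = 0.077713 − 0.303734 = -0.226021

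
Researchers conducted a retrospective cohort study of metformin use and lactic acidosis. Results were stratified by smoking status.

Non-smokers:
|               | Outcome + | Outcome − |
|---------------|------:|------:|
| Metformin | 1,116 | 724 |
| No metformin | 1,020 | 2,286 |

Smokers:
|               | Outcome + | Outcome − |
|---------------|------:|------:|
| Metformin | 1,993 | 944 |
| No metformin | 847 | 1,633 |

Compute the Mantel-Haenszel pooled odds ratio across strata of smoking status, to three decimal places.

OR_MH = Σ(aᵢdᵢ/nᵢ) / Σ(bᵢcᵢ/nᵢ), where nᵢ is the stratum total.
Stratum 1 (Non-smokers): n = 5146; a·d/n = 1116·2286/5146 = 495.7590; b·c/n = 724·1020/5146 = 143.5056
Stratum 2 (Smokers): n = 5417; a·d/n = 1993·1633/5417 = 600.8065; b·c/n = 944·847/5417 = 147.6035
OR_MH = (495.7590 + 600.8065) / (143.5056 + 147.6035) = 1096.5656 / 291.1091 = 3.76685

3.767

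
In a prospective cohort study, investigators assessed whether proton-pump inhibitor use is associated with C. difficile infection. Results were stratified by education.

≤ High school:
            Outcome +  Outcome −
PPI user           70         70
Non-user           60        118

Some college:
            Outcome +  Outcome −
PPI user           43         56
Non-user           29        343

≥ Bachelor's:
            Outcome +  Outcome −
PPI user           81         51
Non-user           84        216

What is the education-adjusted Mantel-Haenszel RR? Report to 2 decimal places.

2.22

RR_MH = Σ(aᵢ·n₀ᵢ/nᵢ) / Σ(cᵢ·n₁ᵢ/nᵢ), with n₁ᵢ = aᵢ+bᵢ (exposed), n₀ᵢ = cᵢ+dᵢ (unexposed), nᵢ = n₁ᵢ+n₀ᵢ.
Stratum 1 (≤ High school): n₁ = 140, n₀ = 178, n = 318; a·n₀/n = 70·178/318 = 39.1824; c·n₁/n = 60·140/318 = 26.4151
Stratum 2 (Some college): n₁ = 99, n₀ = 372, n = 471; a·n₀/n = 43·372/471 = 33.9618; c·n₁/n = 29·99/471 = 6.0955
Stratum 3 (≥ Bachelor's): n₁ = 132, n₀ = 300, n = 432; a·n₀/n = 81·300/432 = 56.2500; c·n₁/n = 84·132/432 = 25.6667
RR_MH = (39.1824 + 33.9618 + 56.2500) / (26.4151 + 6.0955 + 25.6667) = 129.3942 / 58.1773 = 2.22413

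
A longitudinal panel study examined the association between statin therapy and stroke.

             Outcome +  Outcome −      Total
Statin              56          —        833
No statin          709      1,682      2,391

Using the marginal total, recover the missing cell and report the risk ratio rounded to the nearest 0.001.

The missing cell is in the exposed row: 833 − 56 = 777.
So a = 56, b = 777, c = 709, d = 1682.
RR = [a/(a+b)] / [c/(c+d)] = (56/833) / (709/2391) = 0.06723/0.29653 = 0.22671

0.227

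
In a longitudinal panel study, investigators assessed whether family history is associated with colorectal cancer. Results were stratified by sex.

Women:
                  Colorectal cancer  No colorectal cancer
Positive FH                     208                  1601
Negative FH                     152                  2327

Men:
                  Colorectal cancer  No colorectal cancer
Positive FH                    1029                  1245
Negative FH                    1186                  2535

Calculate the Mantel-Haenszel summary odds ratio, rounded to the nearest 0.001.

1.808

OR_MH = Σ(aᵢdᵢ/nᵢ) / Σ(bᵢcᵢ/nᵢ), where nᵢ is the stratum total.
Stratum 1 (Women): n = 4288; a·d/n = 208·2327/4288 = 112.8769; b·c/n = 1601·152/4288 = 56.7519
Stratum 2 (Men): n = 5995; a·d/n = 1029·2535/5995 = 435.1151; b·c/n = 1245·1186/5995 = 246.3003
OR_MH = (112.8769 + 435.1151) / (56.7519 + 246.3003) = 547.9920 / 303.0521 = 1.80824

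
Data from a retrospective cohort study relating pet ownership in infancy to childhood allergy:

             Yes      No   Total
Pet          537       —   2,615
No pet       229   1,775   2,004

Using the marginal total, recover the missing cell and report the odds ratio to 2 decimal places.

The missing cell is in the exposed row: 2615 − 537 = 2078.
So a = 537, b = 2078, c = 229, d = 1775.
OR = (a·d)/(b·c) = (537 × 1775) / (2078 × 229) = 953175 / 475862 = 2.00305

2.00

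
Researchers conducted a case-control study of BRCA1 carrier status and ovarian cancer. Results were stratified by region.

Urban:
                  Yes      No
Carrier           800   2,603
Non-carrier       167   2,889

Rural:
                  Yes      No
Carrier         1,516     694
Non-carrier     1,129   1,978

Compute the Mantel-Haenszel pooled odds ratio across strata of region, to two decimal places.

OR_MH = Σ(aᵢdᵢ/nᵢ) / Σ(bᵢcᵢ/nᵢ), where nᵢ is the stratum total.
Stratum 1 (Urban): n = 6459; a·d/n = 800·2889/6459 = 357.8263; b·c/n = 2603·167/6459 = 67.3016
Stratum 2 (Rural): n = 5317; a·d/n = 1516·1978/5317 = 563.9737; b·c/n = 694·1129/5317 = 147.3624
OR_MH = (357.8263 + 563.9737) / (67.3016 + 147.3624) = 921.8000 / 214.6640 = 4.29415

4.29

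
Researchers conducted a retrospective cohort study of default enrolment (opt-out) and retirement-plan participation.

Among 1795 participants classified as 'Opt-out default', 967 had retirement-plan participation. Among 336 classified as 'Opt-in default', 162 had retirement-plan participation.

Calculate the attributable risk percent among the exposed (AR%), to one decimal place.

10.5

From the description: a = 967, b = 828, c = 162, d = 174.
Risk in exposed = 967/1795 = 0.53872; risk in unexposed = 162/336 = 0.48214.
RR = 0.53872/0.48214 = 1.11734
AR% = (RR − 1)/RR × 100 = (1.11734 − 1)/1.11734 × 100 = 10.5019%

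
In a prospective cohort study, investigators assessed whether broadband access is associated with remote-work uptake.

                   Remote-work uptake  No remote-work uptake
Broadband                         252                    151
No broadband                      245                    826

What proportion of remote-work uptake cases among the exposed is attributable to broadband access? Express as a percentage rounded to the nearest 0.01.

63.42

Cells: a = 252, b = 151, c = 245, d = 826.
Risk in exposed = 252/403 = 0.62531; risk in unexposed = 245/1071 = 0.22876.
RR = 0.62531/0.22876 = 2.73350
AR% = (RR − 1)/RR × 100 = (2.73350 − 1)/2.73350 × 100 = 63.4168%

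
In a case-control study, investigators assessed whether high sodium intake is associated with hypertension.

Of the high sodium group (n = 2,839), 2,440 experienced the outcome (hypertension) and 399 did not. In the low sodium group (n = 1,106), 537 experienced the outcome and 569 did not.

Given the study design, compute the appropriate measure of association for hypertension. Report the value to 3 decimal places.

6.480

From the description: a = 2440, b = 399, c = 537, d = 569.
This is a case-control study: participants were sampled on outcome status, so risks in the source population cannot be estimated directly — relative risk is not valid here. The odds ratio is the appropriate measure.
OR = (a·d)/(b·c) = (2440 × 569) / (399 × 537) = 1388360 / 214263 = 6.47970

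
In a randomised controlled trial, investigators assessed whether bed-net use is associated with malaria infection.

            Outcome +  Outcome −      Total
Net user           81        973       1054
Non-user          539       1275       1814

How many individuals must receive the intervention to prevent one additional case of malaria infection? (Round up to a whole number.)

Risk in treated group = 81/1054 = 0.07685; risk in control = 539/1814 = 0.29713.
Absolute risk reduction = 0.29713 − 0.07685 = 0.22028
NNT = 1 / ARR = 1 / 0.22028 = 4.540 → round up → 5

5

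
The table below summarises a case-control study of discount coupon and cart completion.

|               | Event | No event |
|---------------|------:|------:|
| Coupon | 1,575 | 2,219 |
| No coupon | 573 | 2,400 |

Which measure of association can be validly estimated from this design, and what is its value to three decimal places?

2.973

Cells: a = 1575, b = 2219, c = 573, d = 2400.
This is a case-control study: participants were sampled on outcome status, so risks in the source population cannot be estimated directly — relative risk is not valid here. The odds ratio is the appropriate measure.
OR = (a·d)/(b·c) = (1575 × 2400) / (2219 × 573) = 3780000 / 1271487 = 2.97290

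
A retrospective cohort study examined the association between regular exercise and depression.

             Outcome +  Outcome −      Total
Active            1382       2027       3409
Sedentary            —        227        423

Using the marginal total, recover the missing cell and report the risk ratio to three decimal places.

0.875

The missing cell is in the unexposed row: 423 − 227 = 196.
So a = 1382, b = 2027, c = 196, d = 227.
RR = [a/(a+b)] / [c/(c+d)] = (1382/3409) / (196/423) = 0.40540/0.46336 = 0.87491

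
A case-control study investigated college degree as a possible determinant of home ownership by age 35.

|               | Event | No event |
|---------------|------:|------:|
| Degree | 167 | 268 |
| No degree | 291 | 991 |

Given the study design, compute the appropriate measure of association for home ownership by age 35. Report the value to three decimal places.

Cells: a = 167, b = 268, c = 291, d = 991.
This is a case-control study: participants were sampled on outcome status, so risks in the source population cannot be estimated directly — relative risk is not valid here. The odds ratio is the appropriate measure.
OR = (a·d)/(b·c) = (167 × 991) / (268 × 291) = 165497 / 77988 = 2.12208

2.122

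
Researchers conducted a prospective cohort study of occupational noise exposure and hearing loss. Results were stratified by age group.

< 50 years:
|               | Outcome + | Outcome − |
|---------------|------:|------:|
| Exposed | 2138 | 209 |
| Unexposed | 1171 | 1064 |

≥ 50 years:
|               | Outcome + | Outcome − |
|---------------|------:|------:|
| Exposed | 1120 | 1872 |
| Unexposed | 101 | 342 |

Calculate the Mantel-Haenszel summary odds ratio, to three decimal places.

5.606

OR_MH = Σ(aᵢdᵢ/nᵢ) / Σ(bᵢcᵢ/nᵢ), where nᵢ is the stratum total.
Stratum 1 (< 50 years): n = 4582; a·d/n = 2138·1064/4582 = 496.4714; b·c/n = 209·1171/4582 = 53.4131
Stratum 2 (≥ 50 years): n = 3435; a·d/n = 1120·342/3435 = 111.5109; b·c/n = 1872·101/3435 = 55.0428
OR_MH = (496.4714 + 111.5109) / (53.4131 + 55.0428) = 607.9823 / 108.4559 = 5.60580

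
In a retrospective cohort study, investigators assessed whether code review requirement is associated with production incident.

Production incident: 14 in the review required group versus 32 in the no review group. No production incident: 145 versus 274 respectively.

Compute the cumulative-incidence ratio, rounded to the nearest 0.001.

From the description: a = 14, b = 145, c = 32, d = 274.
Risk in exposed = 14/159 = 0.08805; risk in unexposed = 32/306 = 0.10458.
RR = 0.08805 / 0.10458 = 0.84198
The risk is 16% lower among the exposed than among the unexposed.

0.842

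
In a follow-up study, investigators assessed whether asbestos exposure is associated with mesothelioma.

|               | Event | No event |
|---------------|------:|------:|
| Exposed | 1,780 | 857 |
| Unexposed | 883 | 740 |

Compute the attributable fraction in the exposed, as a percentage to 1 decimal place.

19.4

Cells: a = 1780, b = 857, c = 883, d = 740.
Risk in exposed = 1780/2637 = 0.67501; risk in unexposed = 883/1623 = 0.54405.
RR = 0.67501/0.54405 = 1.24070
AR% = (RR − 1)/RR × 100 = (1.24070 − 1)/1.24070 × 100 = 19.4005%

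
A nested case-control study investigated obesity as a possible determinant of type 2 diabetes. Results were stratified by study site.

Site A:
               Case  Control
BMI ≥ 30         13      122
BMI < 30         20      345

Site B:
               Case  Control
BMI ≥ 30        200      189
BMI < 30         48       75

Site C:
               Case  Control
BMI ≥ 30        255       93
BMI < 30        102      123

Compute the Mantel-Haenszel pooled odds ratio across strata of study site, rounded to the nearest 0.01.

OR_MH = Σ(aᵢdᵢ/nᵢ) / Σ(bᵢcᵢ/nᵢ), where nᵢ is the stratum total.
Stratum 1 (Site A): n = 500; a·d/n = 13·345/500 = 8.9700; b·c/n = 122·20/500 = 4.8800
Stratum 2 (Site B): n = 512; a·d/n = 200·75/512 = 29.2969; b·c/n = 189·48/512 = 17.7188
Stratum 3 (Site C): n = 573; a·d/n = 255·123/573 = 54.7382; b·c/n = 93·102/573 = 16.5550
OR_MH = (8.9700 + 29.2969 + 54.7382) / (4.8800 + 17.7188 + 16.5550) = 93.0051 / 39.1537 = 2.37538

2.38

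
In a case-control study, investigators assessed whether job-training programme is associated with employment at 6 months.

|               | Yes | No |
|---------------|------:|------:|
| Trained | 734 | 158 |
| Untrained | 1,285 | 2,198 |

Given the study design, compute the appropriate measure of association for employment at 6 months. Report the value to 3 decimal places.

Cells: a = 734, b = 158, c = 1285, d = 2198.
This is a case-control study: participants were sampled on outcome status, so risks in the source population cannot be estimated directly — relative risk is not valid here. The odds ratio is the appropriate measure.
OR = (a·d)/(b·c) = (734 × 2198) / (158 × 1285) = 1613332 / 203030 = 7.94627

7.946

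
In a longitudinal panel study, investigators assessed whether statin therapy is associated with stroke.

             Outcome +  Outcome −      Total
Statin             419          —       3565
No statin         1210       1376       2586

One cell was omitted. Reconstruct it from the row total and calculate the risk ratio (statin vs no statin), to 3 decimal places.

0.251

The missing cell is in the exposed row: 3565 − 419 = 3146.
So a = 419, b = 3146, c = 1210, d = 1376.
RR = [a/(a+b)] / [c/(c+d)] = (419/3565) / (1210/2586) = 0.11753/0.46790 = 0.25119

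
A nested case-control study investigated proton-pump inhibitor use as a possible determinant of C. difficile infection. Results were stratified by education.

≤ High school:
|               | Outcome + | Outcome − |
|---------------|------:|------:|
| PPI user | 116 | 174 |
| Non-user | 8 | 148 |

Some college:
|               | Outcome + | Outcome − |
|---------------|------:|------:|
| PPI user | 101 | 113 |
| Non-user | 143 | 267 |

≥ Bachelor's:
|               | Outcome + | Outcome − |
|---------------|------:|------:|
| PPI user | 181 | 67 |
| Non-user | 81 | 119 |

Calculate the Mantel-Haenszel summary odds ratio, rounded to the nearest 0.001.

3.155

OR_MH = Σ(aᵢdᵢ/nᵢ) / Σ(bᵢcᵢ/nᵢ), where nᵢ is the stratum total.
Stratum 1 (≤ High school): n = 446; a·d/n = 116·148/446 = 38.4933; b·c/n = 174·8/446 = 3.1211
Stratum 2 (Some college): n = 624; a·d/n = 101·267/624 = 43.2163; b·c/n = 113·143/624 = 25.8958
Stratum 3 (≥ Bachelor's): n = 448; a·d/n = 181·119/448 = 48.0781; b·c/n = 67·81/448 = 12.1138
OR_MH = (38.4933 + 43.2163 + 48.0781) / (3.1211 + 25.8958 + 12.1138) = 129.7877 / 41.1307 = 3.15549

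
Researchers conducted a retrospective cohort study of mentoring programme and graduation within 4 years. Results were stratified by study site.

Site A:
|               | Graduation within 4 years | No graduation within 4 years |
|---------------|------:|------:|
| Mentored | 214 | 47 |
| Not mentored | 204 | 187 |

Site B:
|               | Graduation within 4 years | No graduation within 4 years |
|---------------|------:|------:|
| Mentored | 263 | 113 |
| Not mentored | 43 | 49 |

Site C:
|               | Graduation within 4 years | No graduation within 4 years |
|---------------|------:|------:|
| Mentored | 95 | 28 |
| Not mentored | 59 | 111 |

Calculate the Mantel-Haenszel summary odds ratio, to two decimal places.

4.07

OR_MH = Σ(aᵢdᵢ/nᵢ) / Σ(bᵢcᵢ/nᵢ), where nᵢ is the stratum total.
Stratum 1 (Site A): n = 652; a·d/n = 214·187/652 = 61.3773; b·c/n = 47·204/652 = 14.7055
Stratum 2 (Site B): n = 468; a·d/n = 263·49/468 = 27.5363; b·c/n = 113·43/468 = 10.3825
Stratum 3 (Site C): n = 293; a·d/n = 95·111/293 = 35.9898; b·c/n = 28·59/293 = 5.6382
OR_MH = (61.3773 + 27.5363 + 35.9898) / (14.7055 + 10.3825 + 5.6382) = 124.9034 / 30.7262 = 4.06504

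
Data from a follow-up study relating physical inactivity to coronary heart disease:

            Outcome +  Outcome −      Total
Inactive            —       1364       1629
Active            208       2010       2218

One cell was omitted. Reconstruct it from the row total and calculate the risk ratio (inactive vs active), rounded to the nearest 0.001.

1.735

The missing cell is in the exposed row: 1629 − 1364 = 265.
So a = 265, b = 1364, c = 208, d = 2010.
RR = [a/(a+b)] / [c/(c+d)] = (265/1629) / (208/2218) = 0.16268/0.09378 = 1.73469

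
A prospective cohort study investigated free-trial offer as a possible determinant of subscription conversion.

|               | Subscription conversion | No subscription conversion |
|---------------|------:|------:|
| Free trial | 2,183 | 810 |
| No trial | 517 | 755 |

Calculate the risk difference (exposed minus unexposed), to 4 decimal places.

Cells: a = 2183, b = 810, c = 517, d = 755.
Risk in exposed = 2183/2993 = 0.729369; risk in unexposed = 517/1272 = 0.406447.
Risk difference = 0.729369 − 0.406447 = 0.322922

0.3229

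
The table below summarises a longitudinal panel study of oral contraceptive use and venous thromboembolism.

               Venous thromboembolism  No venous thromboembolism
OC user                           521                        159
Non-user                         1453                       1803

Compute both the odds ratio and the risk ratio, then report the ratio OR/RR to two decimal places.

2.37

Cells: a = 521, b = 159, c = 1453, d = 1803.
OR = (521·1803)/(159·1453) = 939363/231027 = 4.06603
Risk in exposed = 521/680 = 0.76618; risk in unexposed = 1453/3256 = 0.44625; RR = 1.71691
OR/RR = 4.06603 / 1.71691 = 2.36823
The outcome is not rare, so the OR lies further from 1 than the RR.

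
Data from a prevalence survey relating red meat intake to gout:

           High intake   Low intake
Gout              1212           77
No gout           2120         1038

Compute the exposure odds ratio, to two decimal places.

7.71

Reading the table with exposure as columns: a = 1212 (High intake, case), b = 2120 (High intake, non-case), c = 77 (Low intake, case), d = 1038.
OR = (a·d)/(b·c) = (1212 × 1038) / (2120 × 77) = 1258056 / 163240 = 7.70679
The odds of gout are about 7.71 times as high in the high intake group.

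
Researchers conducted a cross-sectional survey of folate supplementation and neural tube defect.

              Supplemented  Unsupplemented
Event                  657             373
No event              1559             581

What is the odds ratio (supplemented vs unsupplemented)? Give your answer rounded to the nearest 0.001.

0.656

Reading the table with exposure as columns: a = 657 (Supplemented, case), b = 1559 (Supplemented, non-case), c = 373 (Unsupplemented, case), d = 581.
OR = (a·d)/(b·c) = (657 × 581) / (1559 × 373) = 381717 / 581507 = 0.65643
Exposure is associated with lower odds of neural tube defect (OR = 0.66 < 1).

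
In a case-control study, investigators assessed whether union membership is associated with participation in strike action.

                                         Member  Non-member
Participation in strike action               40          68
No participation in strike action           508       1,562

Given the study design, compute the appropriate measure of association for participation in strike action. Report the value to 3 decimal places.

Reading the table with exposure as columns: a = 40 (Member, case), b = 508 (Member, non-case), c = 68 (Non-member, case), d = 1562.
This is a case-control study: participants were sampled on outcome status, so risks in the source population cannot be estimated directly — relative risk is not valid here. The odds ratio is the appropriate measure.
OR = (a·d)/(b·c) = (40 × 1562) / (508 × 68) = 62480 / 34544 = 1.80871

1.809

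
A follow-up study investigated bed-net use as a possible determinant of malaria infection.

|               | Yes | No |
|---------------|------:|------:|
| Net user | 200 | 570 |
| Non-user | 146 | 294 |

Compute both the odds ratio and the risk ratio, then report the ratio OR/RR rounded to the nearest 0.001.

0.903

Cells: a = 200, b = 570, c = 146, d = 294.
OR = (200·294)/(570·146) = 58800/83220 = 0.70656
Risk in exposed = 200/770 = 0.25974; risk in unexposed = 146/440 = 0.33182; RR = 0.78278
OR/RR = 0.70656 / 0.78278 = 0.90263
The outcome is not rare, so the OR lies further from 1 than the RR.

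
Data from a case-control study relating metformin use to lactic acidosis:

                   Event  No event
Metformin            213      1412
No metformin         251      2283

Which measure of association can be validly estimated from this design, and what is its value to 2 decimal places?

Cells: a = 213, b = 1412, c = 251, d = 2283.
This is a case-control study: participants were sampled on outcome status, so risks in the source population cannot be estimated directly — relative risk is not valid here. The odds ratio is the appropriate measure.
OR = (a·d)/(b·c) = (213 × 2283) / (1412 × 251) = 486279 / 354412 = 1.37207

1.37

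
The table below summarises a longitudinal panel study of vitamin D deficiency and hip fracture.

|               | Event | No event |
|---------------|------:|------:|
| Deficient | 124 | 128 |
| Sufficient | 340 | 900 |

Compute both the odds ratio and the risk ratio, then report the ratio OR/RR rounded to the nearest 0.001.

Cells: a = 124, b = 128, c = 340, d = 900.
OR = (124·900)/(128·340) = 111600/43520 = 2.56434
Risk in exposed = 124/252 = 0.49206; risk in unexposed = 340/1240 = 0.27419; RR = 1.79458
OR/RR = 2.56434 / 1.79458 = 1.42893
The outcome is not rare, so the OR lies further from 1 than the RR.

1.429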